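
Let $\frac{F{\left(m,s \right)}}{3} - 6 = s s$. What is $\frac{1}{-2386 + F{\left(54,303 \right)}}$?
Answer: $\frac{1}{273059} \approx 3.6622 \cdot 10^{-6}$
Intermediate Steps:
$F{\left(m,s \right)} = 18 + 3 s^{2}$ ($F{\left(m,s \right)} = 18 + 3 s s = 18 + 3 s^{2}$)
$\frac{1}{-2386 + F{\left(54,303 \right)}} = \frac{1}{-2386 + \left(18 + 3 \cdot 303^{2}\right)} = \frac{1}{-2386 + \left(18 + 3 \cdot 91809\right)} = \frac{1}{-2386 + \left(18 + 275427\right)} = \frac{1}{-2386 + 275445} = \frac{1}{273059}$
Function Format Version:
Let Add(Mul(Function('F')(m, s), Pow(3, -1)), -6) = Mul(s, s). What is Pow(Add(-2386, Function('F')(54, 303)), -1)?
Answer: Rational(1, 273059) ≈ 3.6622e-6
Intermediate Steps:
Function('F')(m, s) = Add(18, Mul(3, Pow(s, 2))) (Function('F')(m, s) = Add(18, Mul(3, Mul(s, s))) = Add(18, Mul(3, Pow(s, 2))))
Pow(Add(-2386, Function('F')(54, 303)), -1) = Pow(Add(-2386, Add(18, Mul(3, Pow(303, 2)))), -1) = Pow(Add(-2386, Add(18, Mul(3, 91809))), -1) = Pow(Add(-2386, Add(18, 275427)), -1) = Pow(Add(-2386, 275445), -1) = Pow(273059, -1) = Rational(1, 273059)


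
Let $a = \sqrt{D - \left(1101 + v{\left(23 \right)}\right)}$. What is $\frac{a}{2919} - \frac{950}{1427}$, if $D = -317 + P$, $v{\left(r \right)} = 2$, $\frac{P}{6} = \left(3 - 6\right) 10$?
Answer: $- \frac{950}{1427} + \frac{40 i}{2919} \approx -0.66573 + 0.013703 i$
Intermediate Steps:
$P = -180$ ($P = 6 \left(3 - 6\right) 10 = 6 \left(\left(-3\right) 10\right) = 6 \left(-30\right) = -180$)
$D = -497$ ($D = -317 - 180 = -497$)
$a = 40 i$ ($a = \sqrt{-497 - 1103} = \sqrt{-1600} = 40 i \approx 40.0 i$)
$\frac{a}{2919} - \frac{950}{1427} = \frac{40 i}{2919} - \frac{950}{1427} = - \frac{950}{1427} + \frac{40 i}{2919}$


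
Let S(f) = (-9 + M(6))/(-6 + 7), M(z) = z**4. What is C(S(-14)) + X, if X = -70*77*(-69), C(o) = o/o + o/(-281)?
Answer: 104505704/281 ≈ 3.7191e+5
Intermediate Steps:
S(f) = 1287 (S(f) = (-9 + 6**4)/(-6 + 7) = (-9 + 1296)/1 = 1287*1 = 1287)
C(o) = 1 - o/281 (C(o) = 1 + o*(-1/281) = 1 - o/281)
X = 371910 (X = -5390*(-69) = 371910)
C(S(-14)) + X = (1 - 1/281*1287) + 371910 = (1 - 1287/281) + 371910 = -1006/281 + 371910 = 104505704/281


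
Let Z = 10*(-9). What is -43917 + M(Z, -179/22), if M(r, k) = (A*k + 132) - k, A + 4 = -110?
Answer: -942685/22 ≈ -42849.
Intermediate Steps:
A = -114 (A = -4 - 110 = -114)
Z = -90
M(r, k) = 132 - 115*k (M(r, k) = (-114*k + 132) - k = (132 - 114*k) - k = 132 - 115*k)
-43917 + M(Z, -179/22) = -43917 + (132 - (-20585)/22) = -43917 + (132 - 115*(-179/22)) = -43917 + (132 + 20585/22) = -43917 + 23489/22 = -942685/22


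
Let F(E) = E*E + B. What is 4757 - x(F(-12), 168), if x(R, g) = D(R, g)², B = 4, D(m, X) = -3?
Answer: 4748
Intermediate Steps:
F(E) = 4 + E² (F(E) = E*E + 4 = E² + 4 = 4 + E²)
x(R, g) = 9 (x(R, g) = (-3)² = 9)
4757 - x(F(-12), 168) = 4757 - 1*9 = 4757 - 9 = 4748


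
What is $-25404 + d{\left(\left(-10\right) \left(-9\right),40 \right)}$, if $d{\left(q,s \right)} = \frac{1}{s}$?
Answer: $- \frac{1016159}{40} \approx -25404.0$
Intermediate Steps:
$-25404 + d{\left(\left(-10\right) \left(-9\right),40 \right)} = -25404 + \frac{1}{40} = - \frac{1016159}{40}$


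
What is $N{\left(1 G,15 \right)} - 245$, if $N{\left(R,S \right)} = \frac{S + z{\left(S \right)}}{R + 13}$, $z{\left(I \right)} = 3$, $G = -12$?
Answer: $-227$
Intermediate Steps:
$N{\left(R,S \right)} = \frac{3 + S}{13 + R}$ ($N{\left(R,S \right)} = \frac{S + 3}{R + 13} = \frac{3 + S}{13 + R}$)
$N{\left(1 G,15 \right)} - 245 = \frac{3 + 15}{13 + 1 \left(-12\right)} - 245 = \frac{1}{13 - 12} \cdot 18 - 245 = 1^{-1} \cdot 18 - 245 = 1 \cdot 18 - 245 = 18 - 245 = -227$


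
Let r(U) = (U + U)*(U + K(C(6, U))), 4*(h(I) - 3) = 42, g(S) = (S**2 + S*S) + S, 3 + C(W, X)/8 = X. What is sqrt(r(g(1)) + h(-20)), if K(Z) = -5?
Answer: sqrt(6)/2 ≈ 1.2247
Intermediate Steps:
C(W, X) = -24 + 8*X
g(S) = S + 2*S**2 (g(S) = (S**2 + S**2) + S = 2*S**2 + S = S + 2*S**2)
h(I) = 27/2 (h(I) = 3 + (1/4)*42 = 3 + 21/2 = 27/2)
r(U) = 2*U*(-5 + U) (r(U) = (U + U)*(U - 5) = (2*U)*(-5 + U) = 2*U*(-5 + U))
sqrt(r(g(1)) + h(-20)) = sqrt(2*(1*(1 + 2*1))*(-5 + 1*(1 + 2*1)) + 27/2) = sqrt(2*(1*(1 + 2))*(-5 + 1*(1 + 2)) + 27/2) = sqrt(2*(1*3)*(-5 + 1*3) + 27/2) = sqrt(2*3*(-5 + 3) + 27/2) = sqrt(2*3*(-2) + 27/2) = sqrt(-12 + 27/2) = sqrt(3/2) = sqrt(6)/2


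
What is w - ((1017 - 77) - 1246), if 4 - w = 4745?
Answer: -4435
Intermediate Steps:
w = -4741 (w = 4 - 1*4745 = 4 - 4745 = -4741)
w - ((1017 - 77) - 1246) = -4741 - ((1017 - 77) - 1246) = -4741 - (940 - 1246) = -4741 - 1*(-306) = -4741 + 306 = -4435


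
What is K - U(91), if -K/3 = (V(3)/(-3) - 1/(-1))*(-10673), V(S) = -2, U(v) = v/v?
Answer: 53364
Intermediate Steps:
U(v) = 1
K = 53365 (K = -3*(-2/(-3) - 1/(-1))*(-10673) = -3*(-2*(-⅓) - 1*(-1))*(-10673) = -3*(⅔ + 1)*(-10673) = -5*(-10673) = -3*(-53365/3) = 53365)
K - U(91) = 53365 - 1*1 = 53365 - 1 = 53364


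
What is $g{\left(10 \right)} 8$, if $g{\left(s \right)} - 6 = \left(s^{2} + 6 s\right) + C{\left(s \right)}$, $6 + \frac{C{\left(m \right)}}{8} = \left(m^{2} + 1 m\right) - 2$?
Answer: $7856$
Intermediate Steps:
$C{\left(m \right)} = -64 + 8 m + 8 m^{2}$ ($C{\left(m \right)} = -48 + 8 \left(\left(m^{2} + 1 m\right) - 2\right) = -48 + 8 \left(\left(m^{2} + m\right) - 2\right) = -48 + 8 \left(\left(m + m^{2}\right) - 2\right) = -48 + 8 \left(-2 + m + m^{2}\right) = -48 + \left(-16 + 8 m + 8 m^{2}\right) = -64 + 8 m + 8 m^{2}$)
$g{\left(s \right)} = -58 + 9 s^{2} + 14 s$ ($g{\left(s \right)} = 6 + \left(\left(s^{2} + 6 s\right) + \left(-64 + 8 s + 8 s^{2}\right)\right) = 6 + \left(-64 + 9 s^{2} + 14 s\right) = -58 + 9 s^{2} + 14 s$)
$g{\left(10 \right)} 8 = \left(-58 + 9 \cdot 10^{2} + 14 \cdot 10\right) 8 = \left(-58 + 9 \cdot 100 + 140\right) 8 = \left(-58 + 900 + 140\right) 8 = 982 \cdot 8 = 7856$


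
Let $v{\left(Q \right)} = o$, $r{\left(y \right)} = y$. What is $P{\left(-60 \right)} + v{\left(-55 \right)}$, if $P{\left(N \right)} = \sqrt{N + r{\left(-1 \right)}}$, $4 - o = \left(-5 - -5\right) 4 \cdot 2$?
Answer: $4 + i \sqrt{61} \approx 4.0 + 7.8102 i$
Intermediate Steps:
$o = 4$ ($o = 4 - \left(-5 - -5\right) 4 \cdot 2 = 4 - \left(-5 + 5\right) 4 \cdot 2 = 4 - 0 \cdot 4 \cdot 2 = 4 - 0 \cdot 2 = 4 - 0 = 4 + 0 = 4$)
$v{\left(Q \right)} = 4$
$P{\left(N \right)} = \sqrt{-1 + N}$ ($P{\left(N \right)} = \sqrt{N - 1} = \sqrt{-1 + N}$)
$P{\left(-60 \right)} + v{\left(-55 \right)} = \sqrt{-1 - 60} + 4 = \sqrt{-61} + 4 = i \sqrt{61} + 4 = 4 + i \sqrt{61}$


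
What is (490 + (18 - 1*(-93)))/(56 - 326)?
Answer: -601/270 ≈ -2.2259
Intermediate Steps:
(490 + (18 - 1*(-93)))/(56 - 326) = (490 + (18 + 93))/(-270) = (490 + 111)*(-1/270) = 601*(-1/270) = -601/270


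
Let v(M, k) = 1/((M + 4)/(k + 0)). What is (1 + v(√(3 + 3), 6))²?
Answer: (10 + √6)²/(4 + √6)² ≈ 3.7261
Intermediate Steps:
v(M, k) = k/(4 + M) (v(M, k) = 1/((4 + M)/k) = k/(4 + M))
(1 + v(√(3 + 3), 6))² = (1 + 6/(4 + √(3 + 3)))² = (1 + 6/(4 + √6))²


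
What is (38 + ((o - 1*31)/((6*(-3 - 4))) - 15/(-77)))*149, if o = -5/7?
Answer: 3128106/539 ≈ 5803.5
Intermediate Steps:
o = -5/7 (o = -5*⅐ = -5/7 ≈ -0.71429)
(38 + ((o - 1*31)/((6*(-3 - 4))) - 15/(-77)))*149 = (38 + ((-5/7 - 1*31)/((6*(-3 - 4))) - 15/(-77)))*149 = (38 + ((-5/7 - 31)/((6*(-7))) - 15*(-1/77)))*149 = (38 + (-222/7/(-42) + 15/77))*149 = (38 + (-222/7*(-1/42) + 15/77))*149 = (38 + (37/49 + 15/77))*149 = (38 + 512/539)*149 = (20994/539)*149 = 3128106/539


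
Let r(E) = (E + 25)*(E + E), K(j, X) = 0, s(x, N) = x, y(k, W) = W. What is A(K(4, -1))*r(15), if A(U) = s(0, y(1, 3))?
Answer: 0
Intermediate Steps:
A(U) = 0
r(E) = 2*E*(25 + E) (r(E) = (25 + E)*(2*E) = 2*E*(25 + E))
A(K(4, -1))*r(15) = 0*(2*15*(25 + 15)) = 0*(2*15*40) = 0*1200 = 0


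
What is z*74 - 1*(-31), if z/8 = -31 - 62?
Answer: -55025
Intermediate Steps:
z = -744 (z = 8*(-31 - 62) = 8*(-93) = -744)
z*74 - 1*(-31) = -744*74 - 1*(-31) = -55056 + 31 = -55025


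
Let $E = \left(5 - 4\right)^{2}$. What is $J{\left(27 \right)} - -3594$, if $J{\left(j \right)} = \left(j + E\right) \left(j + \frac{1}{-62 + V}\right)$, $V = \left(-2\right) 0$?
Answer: $\frac{134836}{31} \approx 4349.5$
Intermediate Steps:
$V = 0$
$E = 1$ ($E = 1^{2} = 1$)
$J{\left(j \right)} = \left(1 + j\right) \left(- \frac{1}{62} + j\right)$ ($J{\left(j \right)} = \left(j + 1\right) \left(j + \frac{1}{-62 + 0}\right) = \left(1 + j\right) \left(j + \frac{1}{-62}\right) = \left(1 + j\right) \left(j - \frac{1}{62}\right) = \left(1 + j\right) \left(- \frac{1}{62} + j\right)$)
$J{\left(27 \right)} - -3594 = \left(- \frac{1}{62} + 27^{2} + \frac{61}{62} \cdot 27\right) - -3594 = \left(- \frac{1}{62} + 729 + \frac{1647}{62}\right) + 3594 = \frac{23422}{31} + 3594 = \frac{134836}{31}$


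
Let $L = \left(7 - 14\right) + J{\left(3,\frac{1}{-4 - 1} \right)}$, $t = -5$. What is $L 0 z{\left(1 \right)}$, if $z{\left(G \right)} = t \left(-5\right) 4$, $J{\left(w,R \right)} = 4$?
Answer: $0$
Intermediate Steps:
$L = -3$ ($L = \left(7 - 14\right) + 4 = -7 + 4 = -3$)
$z{\left(G \right)} = 100$ ($z{\left(G \right)} = \left(-5\right) \left(-5\right) 4 = 25 \cdot 4 = 100$)
$L 0 z{\left(1 \right)} = \left(-3\right) 0 \cdot 100 = 0 \cdot 100 = 0$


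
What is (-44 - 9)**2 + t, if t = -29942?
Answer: -27133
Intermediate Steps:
(-44 - 9)**2 + t = (-44 - 9)**2 - 29942 = (-53)**2 - 29942 = 2809 - 29942 = -27133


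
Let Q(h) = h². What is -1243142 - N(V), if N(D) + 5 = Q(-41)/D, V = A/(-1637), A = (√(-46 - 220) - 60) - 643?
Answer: -32454456914/26025 - 2751797*I*√266/494475 ≈ -1.2471e+6 - 90.764*I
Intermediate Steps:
A = -703 + I*√266 (A = (√(-266) - 60) - 643 = (I*√266 - 60) - 643 = (-60 + I*√266) - 643 = -703 + I*√266 ≈ -703.0 + 16.31*I)
V = 703/1637 - I*√266/1637 (V = (-703 + I*√266)/(-1637) = (-703 + I*√266)*(-1/1637) = 703/1637 - I*√266/1637 ≈ 0.42944 - 0.0099631*I)
N(D) = -5 + 1681/D (N(D) = -5 + (-41)²/D = -5 + 1681/D)
-1243142 - N(V) = -1243142 - (-5 + 1681/(703/1637 - I*√266/1637)) = -1243142 + (5 - 1681/(703/1637 - I*√266/1637)) = -1243137 - 1681/(703/1637 - I*√266/1637)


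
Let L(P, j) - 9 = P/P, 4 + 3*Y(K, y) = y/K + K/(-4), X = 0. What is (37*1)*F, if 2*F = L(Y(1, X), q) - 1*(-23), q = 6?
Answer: 1221/2 ≈ 610.50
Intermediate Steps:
Y(K, y) = -4/3 - K/12 + y/(3*K) (Y(K, y) = -4/3 + (y/K + K/(-4))/3 = -4/3 + (y/K + K*(-1/4))/3 = -4/3 + (y/K - K/4)/3 = -4/3 + (-K/4 + y/K)/3 = -4/3 + (-K/12 + y/(3*K)) = -4/3 - K/12 + y/(3*K))
L(P, j) = 10 (L(P, j) = 9 + P/P = 9 + 1 = 10)
F = 33/2 (F = (10 - 1*(-23))/2 = (10 + 23)/2 = (1/2)*33 = 33/2 ≈ 16.500)
(37*1)*F = (37*1)*(33/2) = 37*(33/2) = 1221/2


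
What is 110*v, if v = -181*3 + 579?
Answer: 3960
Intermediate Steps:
v = 36 (v = -543 + 579 = 36)
110*v = 110*36 = 3960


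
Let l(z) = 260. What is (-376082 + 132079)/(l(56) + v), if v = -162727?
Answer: 244003/162467 ≈ 1.5019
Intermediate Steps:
(-376082 + 132079)/(l(56) + v) = (-376082 + 132079)/(260 - 162727) = -244003/(-162467) = -244003*(-1/162467) = 244003/162467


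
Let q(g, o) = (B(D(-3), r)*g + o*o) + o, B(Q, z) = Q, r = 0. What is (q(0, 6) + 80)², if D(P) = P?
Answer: 14884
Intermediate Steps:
q(g, o) = o + o² - 3*g (q(g, o) = (-3*g + o*o) + o = (-3*g + o²) + o = (o² - 3*g) + o = o + o² - 3*g)
(q(0, 6) + 80)² = ((6 + 6² - 3*0) + 80)² = ((6 + 36 + 0) + 80)² = (42 + 80)² = 122² = 14884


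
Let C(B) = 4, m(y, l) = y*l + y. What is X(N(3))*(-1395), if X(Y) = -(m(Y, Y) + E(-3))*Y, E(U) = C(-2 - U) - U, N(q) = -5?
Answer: -188325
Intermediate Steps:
m(y, l) = y + l*y (m(y, l) = l*y + y = y + l*y)
E(U) = 4 - U
X(Y) = -Y*(7 + Y*(1 + Y)) (X(Y) = -(Y*(1 + Y) + (4 - 1*(-3)))*Y = -(Y*(1 + Y) + (4 + 3))*Y = -(Y*(1 + Y) + 7)*Y = -(7 + Y*(1 + Y))*Y = -Y*(7 + Y*(1 + Y)))
X(N(3))*(-1395) = -1*(-5)*(7 - 5*(1 - 5))*(-1395) = -1*(-5)*(7 - 5*(-4))*(-1395) = -1*(-5)*(7 + 20)*(-1395) = -1*(-5)*27*(-1395) = 135*(-1395) = -188325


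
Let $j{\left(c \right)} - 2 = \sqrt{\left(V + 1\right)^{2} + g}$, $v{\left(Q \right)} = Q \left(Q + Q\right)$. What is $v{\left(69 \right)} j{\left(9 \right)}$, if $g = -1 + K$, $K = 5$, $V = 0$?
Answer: $19044 + 9522 \sqrt{5} \approx 40336.0$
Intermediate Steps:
$g = 4$ ($g = -1 + 5 = 4$)
$v{\left(Q \right)} = 2 Q^{2}$ ($v{\left(Q \right)} = Q 2 Q = 2 Q^{2}$)
$j{\left(c \right)} = 2 + \sqrt{5}$ ($j{\left(c \right)} = 2 + \sqrt{\left(0 + 1\right)^{2} + 4} = 2 + \sqrt{1^{2} + 4} = 2 + \sqrt{1 + 4} = 2 + \sqrt{5}$)
$v{\left(69 \right)} j{\left(9 \right)} = 2 \cdot 69^{2} \left(2 + \sqrt{5}\right) = 2 \cdot 4761 \left(2 + \sqrt{5}\right) = 9522 \left(2 + \sqrt{5}\right) = 19044 + 9522 \sqrt{5}$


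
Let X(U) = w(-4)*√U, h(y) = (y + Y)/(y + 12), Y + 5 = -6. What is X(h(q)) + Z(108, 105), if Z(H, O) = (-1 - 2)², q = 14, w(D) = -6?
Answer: 9 - 3*√78/13 ≈ 6.9619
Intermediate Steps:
Y = -11 (Y = -5 - 6 = -11)
h(y) = (-11 + y)/(12 + y) (h(y) = (y - 11)/(y + 12) = (-11 + y)/(12 + y))
Z(H, O) = 9 (Z(H, O) = (-3)² = 9)
X(U) = -6*√U
X(h(q)) + Z(108, 105) = -6*√(-11 + 14)/√(12 + 14) + 9 = -6*√78/26 + 9 = -3*√78/13 + 9 = 9 - 3*√78/13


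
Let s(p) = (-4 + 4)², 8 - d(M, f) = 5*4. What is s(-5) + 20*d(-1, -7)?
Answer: -240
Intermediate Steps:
d(M, f) = -12 (d(M, f) = 8 - 5*4 = 8 - 1*20 = 8 - 20 = -12)
s(p) = 0 (s(p) = 0² = 0)
s(-5) + 20*d(-1, -7) = 0 + 20*(-12) = 0 - 240 = -240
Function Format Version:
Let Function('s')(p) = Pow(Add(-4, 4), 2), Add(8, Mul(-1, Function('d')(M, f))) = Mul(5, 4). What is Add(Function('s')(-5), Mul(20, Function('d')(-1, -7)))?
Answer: -240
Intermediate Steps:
Function('d')(M, f) = -12 (Function('d')(M, f) = Add(8, Mul(-1, Mul(5, 4))) = Add(8, Mul(-1, 20)) = Add(8, -20) = -12)
Function('s')(p) = 0 (Function('s')(p) = Pow(0, 2) = 0)
Add(Function('s')(-5), Mul(20, Function('d')(-1, -7))) = Add(0, Mul(20, -12)) = Add(0, -240) = -240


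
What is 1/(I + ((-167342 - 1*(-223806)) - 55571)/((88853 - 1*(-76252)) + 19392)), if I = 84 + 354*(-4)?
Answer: -184497/245749111 ≈ -0.00075075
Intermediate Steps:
I = -1332 (I = 84 - 1416 = -1332)
1/(I + ((-167342 - 1*(-223806)) - 55571)/((88853 - 1*(-76252)) + 19392)) = 1/(-1332 + ((-167342 - 1*(-223806)) - 55571)/((88853 - 1*(-76252)) + 19392)) = 1/(-1332 + ((-167342 + 223806) - 55571)/((88853 + 76252) + 19392)) = 1/(-1332 + (56464 - 55571)/(165105 + 19392)) = 1/(-1332 + 893/184497) = 1/(-245749111/184497) = -184497/245749111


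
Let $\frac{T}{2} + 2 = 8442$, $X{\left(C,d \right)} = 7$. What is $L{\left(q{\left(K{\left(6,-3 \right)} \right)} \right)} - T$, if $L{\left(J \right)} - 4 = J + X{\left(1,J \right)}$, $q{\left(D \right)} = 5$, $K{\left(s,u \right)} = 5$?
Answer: $-16864$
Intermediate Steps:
$T = 16880$ ($T = -4 + 2 \cdot 8442 = -4 + 16884 = 16880$)
$L{\left(J \right)} = 11 + J$ ($L{\left(J \right)} = 4 + \left(J + 7\right) = 4 + \left(7 + J\right) = 11 + J$)
$L{\left(q{\left(K{\left(6,-3 \right)} \right)} \right)} - T = \left(11 + 5\right) - 16880 = 16 - 16880 = -16864$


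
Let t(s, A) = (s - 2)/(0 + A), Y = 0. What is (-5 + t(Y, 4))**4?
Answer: 14641/16 ≈ 915.06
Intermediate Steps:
t(s, A) = (-2 + s)/A
(-5 + t(Y, 4))**4 = (-5 + (-2 + 0)/4)**4 = (-5 + (1/4)*(-2))**4 = (-5 - 1/2)**4 = (-11/2)**4 = 14641/16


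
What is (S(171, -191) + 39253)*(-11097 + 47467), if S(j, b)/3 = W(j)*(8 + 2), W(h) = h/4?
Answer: 1474276135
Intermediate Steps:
W(h) = h/4 (W(h) = h*(¼) = h/4)
S(j, b) = 15*j/2 (S(j, b) = 3*((j/4)*(8 + 2)) = 3*((j/4)*10) = 3*(5*j/2) = 15*j/2)
(S(171, -191) + 39253)*(-11097 + 47467) = ((15/2)*171 + 39253)*(-11097 + 47467) = (2565/2 + 39253)*36370 = (81071/2)*36370 = 1474276135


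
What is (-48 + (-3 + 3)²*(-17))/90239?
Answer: -48/90239 ≈ -0.00053192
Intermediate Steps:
(-48 + (-3 + 3)²*(-17))/90239 = (-48 + 0²*(-17))*(1/90239) = (-48 + 0*(-17))*(1/90239) = (-48 + 0)*(1/90239) = -48*1/90239 = -48/90239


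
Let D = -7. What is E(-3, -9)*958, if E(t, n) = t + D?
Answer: -9580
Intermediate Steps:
E(t, n) = -7 + t (E(t, n) = t - 7 = -7 + t)
E(-3, -9)*958 = (-7 - 3)*958 = -10*958 = -9580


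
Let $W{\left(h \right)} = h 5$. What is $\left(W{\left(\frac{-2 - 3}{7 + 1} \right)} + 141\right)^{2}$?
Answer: $\frac{1216609}{64} \approx 19010.0$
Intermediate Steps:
$W{\left(h \right)} = 5 h$
$\left(W{\left(\frac{-2 - 3}{7 + 1} \right)} + 141\right)^{2} = \left(5 \frac{-2 - 3}{7 + 1} + 141\right)^{2} = \left(5 \left(- \frac{5}{8}\right) + 141\right)^{2} = \left(- \frac{25}{8} + 141\right)^{2} = \left(\frac{1103}{8}\right)^{2} = \frac{1216609}{64}$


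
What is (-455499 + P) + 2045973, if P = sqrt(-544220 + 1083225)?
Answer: 1590474 + sqrt(539005) ≈ 1.5912e+6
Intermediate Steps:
P = sqrt(539005) ≈ 734.17
(-455499 + P) + 2045973 = (-455499 + sqrt(539005)) + 2045973 = 1590474 + sqrt(539005)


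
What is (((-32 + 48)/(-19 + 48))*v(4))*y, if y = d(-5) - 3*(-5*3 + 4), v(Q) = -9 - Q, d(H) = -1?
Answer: -6656/29 ≈ -229.52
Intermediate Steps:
y = 32 (y = -1 - 3*(-5*3 + 4) = -1 - 3*(-15 + 4) = -1 - 3*(-11) = -1 + 33 = 32)
(((-32 + 48)/(-19 + 48))*v(4))*y = (((-32 + 48)/(-19 + 48))*(-9 - 1*4))*32 = ((16/29)*(-9 - 4))*32 = ((16*(1/29))*(-13))*32 = ((16/29)*(-13))*32 = -208/29*32 = -6656/29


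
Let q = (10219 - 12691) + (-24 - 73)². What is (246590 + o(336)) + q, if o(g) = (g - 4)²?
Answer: 363751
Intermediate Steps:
o(g) = (-4 + g)²
q = 6937 (q = -2472 + (-97)² = -2472 + 9409 = 6937)
(246590 + o(336)) + q = (246590 + (-4 + 336)²) + 6937 = (246590 + 332²) + 6937 = (246590 + 110224) + 6937 = 356814 + 6937 = 363751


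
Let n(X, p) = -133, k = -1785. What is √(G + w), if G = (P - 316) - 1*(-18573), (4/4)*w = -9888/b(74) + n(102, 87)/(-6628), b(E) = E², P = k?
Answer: 3*√27514726400045/122618 ≈ 128.34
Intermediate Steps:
P = -1785
w = -16202339/9073732 (w = -9888/(74²) - 133/(-6628) = -9888/5476 - 133*(-1/6628) = -9888*1/5476 + 133/6628 = -2472/1369 + 133/6628 = -16202339/9073732 ≈ -1.7856)
G = 16472 (G = (-1785 - 316) - 1*(-18573) = -2101 + 18573 = 16472)
√(G + w) = √(16472 - 16202339/9073732) = √(149446311165/9073732) = 3*√27514726400045/122618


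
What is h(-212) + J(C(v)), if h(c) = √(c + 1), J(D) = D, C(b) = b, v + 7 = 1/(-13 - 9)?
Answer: -155/22 + I*√211 ≈ -7.0455 + 14.526*I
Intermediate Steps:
v = -155/22 (v = -7 + 1/(-13 - 9) = -7 + 1/(-22) = -7 - 1/22 = -155/22 ≈ -7.0455)
h(c) = √(1 + c)
h(-212) + J(C(v)) = √(1 - 212) - 155/22 = √(-211) - 155/22 = I*√211 - 155/22 = -155/22 + I*√211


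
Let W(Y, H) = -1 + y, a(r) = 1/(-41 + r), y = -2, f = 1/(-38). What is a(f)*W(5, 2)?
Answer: 114/1559 ≈ 0.073124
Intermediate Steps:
f = -1/38 ≈ -0.026316
W(Y, H) = -3 (W(Y, H) = -1 - 2 = -3)
a(f)*W(5, 2) = -3/(-41 - 1/38) = -3/(-1559/38) = -38/1559*(-3) = 114/1559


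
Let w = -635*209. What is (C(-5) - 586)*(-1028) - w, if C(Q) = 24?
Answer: 710451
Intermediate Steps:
w = -132715
(C(-5) - 586)*(-1028) - w = (24 - 586)*(-1028) - 1*(-132715) = -562*(-1028) + 132715 = 577736 + 132715 = 710451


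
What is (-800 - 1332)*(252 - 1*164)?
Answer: -187616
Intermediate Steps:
(-800 - 1332)*(252 - 1*164) = -2132*(252 - 164) = -2132*88 = -187616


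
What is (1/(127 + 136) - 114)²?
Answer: 898860361/69169 ≈ 12995.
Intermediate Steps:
(1/(127 + 136) - 114)² = (1/263 - 114)² = (-29981/263)² = 898860361/69169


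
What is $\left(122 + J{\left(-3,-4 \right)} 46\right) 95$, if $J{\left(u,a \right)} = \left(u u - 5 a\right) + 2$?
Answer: $147060$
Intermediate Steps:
$J{\left(u,a \right)} = 2 + u^{2} - 5 a$ ($J{\left(u,a \right)} = \left(u^{2} - 5 a\right) + 2 = 2 + u^{2} - 5 a$)
$\left(122 + J{\left(-3,-4 \right)} 46\right) 95 = \left(122 + \left(2 + \left(-3\right)^{2} - -20\right) 46\right) 95 = \left(122 + \left(2 + 9 + 20\right) 46\right) 95 = \left(122 + 31 \cdot 46\right) 95 = \left(122 + 1426\right) 95 = 1548 \cdot 95 = 147060$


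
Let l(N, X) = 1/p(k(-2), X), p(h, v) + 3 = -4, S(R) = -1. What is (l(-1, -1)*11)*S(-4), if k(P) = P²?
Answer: 11/7 ≈ 1.5714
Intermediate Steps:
p(h, v) = -7 (p(h, v) = -3 - 4 = -7)
l(N, X) = -⅐ (l(N, X) = 1/(-7) = -⅐)
(l(-1, -1)*11)*S(-4) = -⅐*11*(-1) = -11/7*(-1) = 11/7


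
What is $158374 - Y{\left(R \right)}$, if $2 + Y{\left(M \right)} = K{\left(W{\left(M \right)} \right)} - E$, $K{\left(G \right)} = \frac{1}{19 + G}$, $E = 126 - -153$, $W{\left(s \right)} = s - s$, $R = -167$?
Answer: $\frac{3014444}{19} \approx 1.5866 \cdot 10^{5}$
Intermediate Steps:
$W{\left(s \right)} = 0$
$E = 279$ ($E = 126 + 153 = 279$)
$Y{\left(M \right)} = - \frac{5338}{19}$ ($Y{\left(M \right)} = -2 + \left(\frac{1}{19 + 0} - 279\right) = -2 - \left(279 - \frac{1}{19}\right) = -2 + \left(\frac{1}{19} - 279\right) = -2 - \frac{5300}{19} = - \frac{5338}{19}$)
$158374 - Y{\left(R \right)} = 158374 - - \frac{5338}{19} = 158374 + \frac{5338}{19} = \frac{3014444}{19}$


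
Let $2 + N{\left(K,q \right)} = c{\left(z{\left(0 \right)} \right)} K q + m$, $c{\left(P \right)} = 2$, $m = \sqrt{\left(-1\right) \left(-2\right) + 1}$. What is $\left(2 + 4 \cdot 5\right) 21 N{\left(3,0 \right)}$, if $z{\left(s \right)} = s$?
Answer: $-924 + 462 \sqrt{3} \approx -123.79$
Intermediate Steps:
$m = \sqrt{3}$ ($m = \sqrt{2 + 1} = \sqrt{3} \approx 1.732$)
$N{\left(K,q \right)} = -2 + \sqrt{3} + 2 K q$ ($N{\left(K,q \right)} = -2 + \left(2 K q + \sqrt{3}\right) = -2 + \left(\sqrt{3} + 2 K q\right) = -2 + \sqrt{3} + 2 K q$)
$\left(2 + 4 \cdot 5\right) 21 N{\left(3,0 \right)} = \left(2 + 4 \cdot 5\right) 21 \left(-2 + \sqrt{3} + 2 \cdot 3 \cdot 0\right) = \left(2 + 20\right) 21 \left(-2 + \sqrt{3} + 0\right) = 22 \cdot 21 \left(-2 + \sqrt{3}\right) = 462 \left(-2 + \sqrt{3}\right) = -924 + 462 \sqrt{3}$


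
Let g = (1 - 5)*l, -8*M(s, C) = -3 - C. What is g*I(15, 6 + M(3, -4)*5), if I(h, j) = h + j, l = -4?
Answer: 326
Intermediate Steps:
M(s, C) = 3/8 + C/8 (M(s, C) = -(-3 - C)/8 = 3/8 + C/8)
g = 16 (g = (1 - 5)*(-4) = -4*(-4) = 16)
g*I(15, 6 + M(3, -4)*5) = 16*(15 + (6 + (3/8 + (1/8)*(-4))*5)) = 16*(15 + (6 + (3/8 - 1/2)*5)) = 16*(15 + (6 - 1/8*5)) = 16*(15 + (6 - 5/8)) = 16*(15 + 43/8) = 16*(163/8) = 326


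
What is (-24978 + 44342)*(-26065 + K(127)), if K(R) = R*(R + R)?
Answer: 119921252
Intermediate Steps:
K(R) = 2*R² (K(R) = R*(2*R) = 2*R²)
(-24978 + 44342)*(-26065 + K(127)) = (-24978 + 44342)*(-26065 + 2*127²) = 19364*(-26065 + 2*16129) = 19364*(-26065 + 32258) = 19364*6193 = 119921252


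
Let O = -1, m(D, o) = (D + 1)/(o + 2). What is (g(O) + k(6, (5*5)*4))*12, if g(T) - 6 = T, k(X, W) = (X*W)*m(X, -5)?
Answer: -16740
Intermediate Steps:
m(D, o) = (1 + D)/(2 + o)
k(X, W) = W*X*(-⅓ - X/3) (k(X, W) = (X*W)*((1 + X)/(2 - 5)) = (W*X)*((1 + X)/(-3)) = (W*X)*(-(1 + X)/3) = (W*X)*(-⅓ - X/3) = W*X*(-⅓ - X/3))
g(T) = 6 + T
(g(O) + k(6, (5*5)*4))*12 = ((6 - 1) + (⅓)*((5*5)*4)*6*(-1 - 1*6))*12 = (5 + (⅓)*(25*4)*6*(-1 - 6))*12 = (5 + (⅓)*100*6*(-7))*12 = (5 - 1400)*12 = -1395*12 = -16740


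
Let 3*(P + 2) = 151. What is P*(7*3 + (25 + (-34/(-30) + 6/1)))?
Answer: 23113/9 ≈ 2568.1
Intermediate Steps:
P = 145/3 (P = -2 + (⅓)*151 = -2 + 151/3 = 145/3 ≈ 48.333)
P*(7*3 + (25 + (-34/(-30) + 6/1))) = 145*(7*3 + (25 + (-34/(-30) + 6/1)))/3 = 145*(21 + (25 + (-34*(-1/30) + 6*1)))/3 = 145*(21 + (25 + (17/15 + 6)))/3 = 145*(21 + (25 + 107/15))/3 = 145*(21 + 482/15)/3 = (145/3)*(797/15) = 23113/9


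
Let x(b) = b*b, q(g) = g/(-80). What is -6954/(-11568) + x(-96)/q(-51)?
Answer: 473844983/32776 ≈ 14457.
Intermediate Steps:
q(g) = -g/80 (q(g) = g*(-1/80) = -g/80)
x(b) = b²
-6954/(-11568) + x(-96)/q(-51) = -6954/(-11568) + (-96)²/((-1/80*(-51))) = -6954*(-1/11568) + 9216/(51/80) = 1159/1928 + 9216*(80/51) = 1159/1928 + 245760/17 = 473844983/32776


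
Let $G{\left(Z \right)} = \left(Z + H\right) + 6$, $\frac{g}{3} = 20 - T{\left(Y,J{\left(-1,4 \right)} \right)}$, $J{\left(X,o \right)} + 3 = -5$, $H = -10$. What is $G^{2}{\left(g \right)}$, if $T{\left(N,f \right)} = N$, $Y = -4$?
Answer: $4624$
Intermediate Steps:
$J{\left(X,o \right)} = -8$ ($J{\left(X,o \right)} = -3 - 5 = -8$)
$g = 72$ ($g = 3 \left(20 - -4\right) = 3 \left(20 + 4\right) = 3 \cdot 24 = 72$)
$G{\left(Z \right)} = -4 + Z$ ($G{\left(Z \right)} = \left(Z - 10\right) + 6 = \left(-10 + Z\right) + 6 = -4 + Z$)
$G^{2}{\left(g \right)} = \left(-4 + 72\right)^{2} = 68^{2} = 4624$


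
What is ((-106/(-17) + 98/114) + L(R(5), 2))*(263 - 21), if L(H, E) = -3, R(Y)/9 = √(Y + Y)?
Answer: 960256/969 ≈ 990.98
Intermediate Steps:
R(Y) = 9*√2*√Y (R(Y) = 9*√(Y + Y) = 9*√(2*Y) = 9*(√2*√Y) = 9*√2*√Y)
((-106/(-17) + 98/114) + L(R(5), 2))*(263 - 21) = ((-106/(-17) + 98/114) - 3)*(263 - 21) = ((-106*(-1/17) + 98*(1/114)) - 3)*242 = ((106/17 + 49/57) - 3)*242 = (6875/969 - 3)*242 = (3968/969)*242 = 960256/969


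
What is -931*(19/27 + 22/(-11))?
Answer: 32585/27 ≈ 1206.9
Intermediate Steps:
-931*(19/27 + 22/(-11)) = -931*(19*(1/27) + 22*(-1/11)) = -931*(19/27 - 2) = -931*(-35/27) = 32585/27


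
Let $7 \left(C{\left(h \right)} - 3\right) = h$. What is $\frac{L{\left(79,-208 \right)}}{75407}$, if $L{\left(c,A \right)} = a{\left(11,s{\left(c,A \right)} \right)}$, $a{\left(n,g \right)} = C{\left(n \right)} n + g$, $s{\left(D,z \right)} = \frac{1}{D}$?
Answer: $\frac{27815}{41700071} \approx 0.00066703$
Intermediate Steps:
$C{\left(h \right)} = 3 + \frac{h}{7}$
$a{\left(n,g \right)} = g + n \left(3 + \frac{n}{7}\right)$ ($a{\left(n,g \right)} = \left(3 + \frac{n}{7}\right) n + g = n \left(3 + \frac{n}{7}\right) + g = g + n \left(3 + \frac{n}{7}\right)$)
$L{\left(c,A \right)} = \frac{352}{7} + \frac{1}{c}$ ($L{\left(c,A \right)} = \frac{1}{c} + \frac{1}{7} \cdot 11 \left(21 + 11\right) = \frac{1}{c} + \frac{1}{7} \cdot 11 \cdot 32 = \frac{1}{c} + \frac{352}{7} = \frac{352}{7} + \frac{1}{c}$)
$\frac{L{\left(79,-208 \right)}}{75407} = \frac{\frac{352}{7} + \frac{1}{79}}{75407} = \left(\frac{352}{7} + \frac{1}{79}\right) \frac{1}{75407} = \frac{27815}{553} \cdot \frac{1}{75407} = \frac{27815}{41700071}$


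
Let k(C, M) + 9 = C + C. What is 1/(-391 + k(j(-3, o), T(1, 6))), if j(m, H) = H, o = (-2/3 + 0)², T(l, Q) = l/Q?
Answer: -9/3592 ≈ -0.0025056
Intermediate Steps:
o = 4/9 (o = (-2*⅓ + 0)² = (-⅔ + 0)² = (-⅔)² = 4/9 ≈ 0.44444)
k(C, M) = -9 + 2*C (k(C, M) = -9 + (C + C) = -9 + 2*C)
1/(-391 + k(j(-3, o), T(1, 6))) = 1/(-391 + (-9 + 2*(4/9))) = 1/(-391 + (-9 + 8/9)) = 1/(-391 - 73/9) = 1/(-3592/9) = -9/3592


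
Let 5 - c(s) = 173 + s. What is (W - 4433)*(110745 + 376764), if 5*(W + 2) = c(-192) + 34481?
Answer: 1202197194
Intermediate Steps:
c(s) = -168 - s (c(s) = 5 - (173 + s) = 5 + (-173 - s) = -168 - s)
W = 6899 (W = -2 + ((-168 - 1*(-192)) + 34481)/5 = -2 + ((-168 + 192) + 34481)/5 = -2 + (24 + 34481)/5 = -2 + (⅕)*34505 = -2 + 6901 = 6899)
(W - 4433)*(110745 + 376764) = (6899 - 4433)*(110745 + 376764) = 2466*487509 = 1202197194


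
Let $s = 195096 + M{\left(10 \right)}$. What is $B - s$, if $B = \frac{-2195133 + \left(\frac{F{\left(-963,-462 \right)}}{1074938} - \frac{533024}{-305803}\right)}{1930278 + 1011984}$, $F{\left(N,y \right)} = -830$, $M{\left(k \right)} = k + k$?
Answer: $- \frac{47178165945331889229832}{241794550676768517} \approx -1.9512 \cdot 10^{5}$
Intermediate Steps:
$M{\left(k \right)} = 2 k$
$B = - \frac{180395483523266860}{241794550676768517}$ ($B = \frac{-2195133 - \left(- \frac{533024}{305803} + \frac{415}{537469}\right)}{1930278 + 1011984} = \frac{-2195133 - - \frac{286356968011}{164359632607}}{2942262} = \left(-2195133 + \left(- \frac{415}{537469} + \frac{533024}{305803}\right)\right) \frac{1}{2942262} = \left(-2195133 + \frac{286356968011}{164359632607}\right) \frac{1}{2942262} = \left(- \frac{360790967046533720}{164359632607}\right) \frac{1}{2942262} = - \frac{180395483523266860}{241794550676768517} \approx -0.74607$)
$s = 195116$ ($s = 195096 + 2 \cdot 10 = 195096 + 20 = 195116$)
$B - s = - \frac{180395483523266860}{241794550676768517} - 195116 = - \frac{47178165945331889229832}{241794550676768517}$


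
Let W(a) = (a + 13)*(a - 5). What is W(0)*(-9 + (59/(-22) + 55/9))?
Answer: 71695/198 ≈ 362.10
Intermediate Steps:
W(a) = (-5 + a)*(13 + a) (W(a) = (13 + a)*(-5 + a) = (-5 + a)*(13 + a))
W(0)*(-9 + (59/(-22) + 55/9)) = (-65 + 0² + 8*0)*(-9 + (59/(-22) + 55/9)) = (-65 + 0 + 0)*(-9 + (59*(-1/22) + 55*(⅑))) = -65*(-9 + (-59/22 + 55/9)) = -65*(-9 + 679/198) = -65*(-1103/198) = 71695/198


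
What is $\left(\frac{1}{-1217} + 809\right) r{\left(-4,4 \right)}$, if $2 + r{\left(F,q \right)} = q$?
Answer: $\frac{1969104}{1217} \approx 1618.0$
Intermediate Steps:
$r{\left(F,q \right)} = -2 + q$
$\left(\frac{1}{-1217} + 809\right) r{\left(-4,4 \right)} = \left(\frac{1}{-1217} + 809\right) \left(-2 + 4\right) = \left(- \frac{1}{1217} + 809\right) 2 = \frac{984552}{1217} \cdot 2 = \frac{1969104}{1217}$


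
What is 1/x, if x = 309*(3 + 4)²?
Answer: 1/15141 ≈ 6.6046e-5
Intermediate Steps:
x = 15141 (x = 309*7² = 309*49 = 15141)
1/x = 1/15141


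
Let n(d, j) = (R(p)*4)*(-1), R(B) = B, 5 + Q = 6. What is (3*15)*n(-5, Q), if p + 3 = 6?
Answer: -540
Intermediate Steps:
p = 3 (p = -3 + 6 = 3)
Q = 1 (Q = -5 + 6 = 1)
n(d, j) = -12 (n(d, j) = (3*4)*(-1) = 12*(-1) = -12)
(3*15)*n(-5, Q) = (3*15)*(-12) = 45*(-12) = -540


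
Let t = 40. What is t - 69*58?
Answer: -3962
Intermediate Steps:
t - 69*58 = 40 - 69*58 = 40 - 4002 = -3962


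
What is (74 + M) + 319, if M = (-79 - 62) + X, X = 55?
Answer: 307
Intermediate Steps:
M = -86 (M = (-79 - 62) + 55 = -141 + 55 = -86)
(74 + M) + 319 = (74 - 86) + 319 = -12 + 319 = 307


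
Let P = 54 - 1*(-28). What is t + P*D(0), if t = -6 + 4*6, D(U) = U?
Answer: 18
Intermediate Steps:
P = 82 (P = 54 + 28 = 82)
t = 18 (t = -6 + 24 = 18)
t + P*D(0) = 18 + 82*0 = 18 + 0 = 18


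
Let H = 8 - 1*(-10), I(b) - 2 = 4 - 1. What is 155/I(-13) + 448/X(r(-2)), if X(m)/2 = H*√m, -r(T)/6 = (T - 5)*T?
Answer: 31 - 8*I*√21/27 ≈ 31.0 - 1.3578*I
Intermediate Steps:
I(b) = 5 (I(b) = 2 + (4 - 1) = 2 + 3 = 5)
H = 18 (H = 8 + 10 = 18)
r(T) = -6*T*(-5 + T) (r(T) = -6*(T - 5)*T = -6*(-5 + T)*T = -6*T*(-5 + T))
X(m) = 36*√m (X(m) = 2*(18*√m) = 36*√m)
155/I(-13) + 448/X(r(-2)) = 155/5 + 448/((36*√(6*(-2)*(5 - 1*(-2))))) = 155*(⅕) + 448/((36*√(6*(-2)*(5 + 2)))) = 31 + 448/((36*√(6*(-2)*7))) = 31 + 448/((36*√(-84))) = 31 + 448/((36*(2*I*√21))) = 31 + 448/((72*I*√21)) = 31 + 448*(-I*√21/1512) = 31 - 8*I*√21/27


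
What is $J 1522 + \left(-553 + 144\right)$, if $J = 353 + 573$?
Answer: $1408963$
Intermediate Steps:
$J = 926$
$J 1522 + \left(-553 + 144\right) = 926 \cdot 1522 + \left(-553 + 144\right) = 1409372 - 409 = 1408963$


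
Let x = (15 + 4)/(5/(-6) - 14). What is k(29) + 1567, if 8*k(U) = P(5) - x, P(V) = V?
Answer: 1116263/712 ≈ 1567.8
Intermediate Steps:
x = -114/89 (x = 19/(5*(-1/6) - 14) = 19/(-5/6 - 14) = 19/(-89/6) = 19*(-6/89) = -114/89 ≈ -1.2809)
k(U) = 559/712 (k(U) = (5 - 1*(-114/89))/8 = (5 + 114/89)/8 = (1/8)*(559/89) = 559/712)
k(29) + 1567 = 559/712 + 1567 = 1116263/712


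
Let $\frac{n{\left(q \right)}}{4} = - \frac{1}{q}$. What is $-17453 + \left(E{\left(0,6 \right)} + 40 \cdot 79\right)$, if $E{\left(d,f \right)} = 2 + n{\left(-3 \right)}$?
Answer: $- \frac{42869}{3} \approx -14290.0$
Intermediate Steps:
$n{\left(q \right)} = - \frac{4}{q}$ ($n{\left(q \right)} = 4 \left(- \frac{1}{q}\right) = - \frac{4}{q}$)
$E{\left(d,f \right)} = \frac{10}{3}$ ($E{\left(d,f \right)} = 2 - \frac{4}{-3} = 2 - - \frac{4}{3} = 2 + \frac{4}{3} = \frac{10}{3}$)
$-17453 + \left(E{\left(0,6 \right)} + 40 \cdot 79\right) = -17453 + \left(\frac{10}{3} + 40 \cdot 79\right) = -17453 + \left(\frac{10}{3} + 3160\right) = -17453 + \frac{9490}{3} = - \frac{42869}{3}$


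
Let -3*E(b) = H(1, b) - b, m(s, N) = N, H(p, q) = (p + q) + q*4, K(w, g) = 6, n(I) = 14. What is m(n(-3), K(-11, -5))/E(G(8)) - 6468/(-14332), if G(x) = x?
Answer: -3711/39413 ≈ -0.094157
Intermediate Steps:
H(p, q) = p + 5*q (H(p, q) = (p + q) + 4*q = p + 5*q)
E(b) = -1/3 - 4*b/3 (E(b) = -((1 + 5*b) - b)/3 = -(1 + 4*b)/3 = -1/3 - 4*b/3)
m(n(-3), K(-11, -5))/E(G(8)) - 6468/(-14332) = 6/(-1/3 - 4/3*8) - 6468/(-14332) = 6/(-1/3 - 32/3) - 6468*(-1/14332) = 6/(-11) + 1617/3583 = 6*(-1/11) + 1617/3583 = -6/11 + 1617/3583 = -3711/39413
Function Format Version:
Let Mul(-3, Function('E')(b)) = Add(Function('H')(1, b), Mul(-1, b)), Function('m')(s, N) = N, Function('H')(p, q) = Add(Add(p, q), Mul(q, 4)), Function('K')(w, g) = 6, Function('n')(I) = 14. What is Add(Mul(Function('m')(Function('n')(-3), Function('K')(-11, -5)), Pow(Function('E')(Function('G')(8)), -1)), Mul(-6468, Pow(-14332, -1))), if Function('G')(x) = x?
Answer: Rational(-3711, 39413) ≈ -0.094157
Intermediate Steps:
Function('H')(p, q) = Add(p, Mul(5, q)) (Function('H')(p, q) = Add(Add(p, q), Mul(4, q)) = Add(p, Mul(5, q)))
Function('E')(b) = Add(Rational(-1, 3), Mul(Rational(-4, 3), b)) (Function('E')(b) = Mul(Rational(-1, 3), Add(Add(1, Mul(5, b)), Mul(-1, b))) = Mul(Rational(-1, 3), Add(1, Mul(4, b))) = Add(Rational(-1, 3), Mul(Rational(-4, 3), b)))
Add(Mul(Function('m')(Function('n')(-3), Function('K')(-11, -5)), Pow(Function('E')(Function('G')(8)), -1)), Mul(-6468, Pow(-14332, -1))) = Add(Mul(6, Pow(Add(Rational(-1, 3), Mul(Rational(-4, 3), 8)), -1)), Mul(-6468, Pow(-14332, -1))) = Add(Mul(6, Pow(Add(Rational(-1, 3), Rational(-32, 3)), -1)), Mul(-6468, Rational(-1, 14332))) = Add(Mul(6, Pow(-11, -1)), Rational(1617, 3583)) = Add(Mul(6, Rational(-1, 11)), Rational(1617, 3583)) = Add(Rational(-6, 11), Rational(1617, 3583)) = Rational(-3711, 39413)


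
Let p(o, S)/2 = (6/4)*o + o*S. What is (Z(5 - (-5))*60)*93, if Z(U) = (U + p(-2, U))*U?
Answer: -2008800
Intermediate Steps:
p(o, S) = 3*o + 2*S*o (p(o, S) = 2*((6/4)*o + o*S) = 2*((6*(1/4))*o + S*o) = 2*(3*o/2 + S*o) = 3*o + 2*S*o)
Z(U) = U*(-6 - 3*U) (Z(U) = (U - 2*(3 + 2*U))*U = (U + (-6 - 4*U))*U = (-6 - 3*U)*U = U*(-6 - 3*U))
(Z(5 - (-5))*60)*93 = ((3*(5 - (-5))*(-2 - (5 - (-5))))*60)*93 = ((3*(5 - 1*(-5))*(-2 - (5 - 1*(-5))))*60)*93 = ((3*(5 + 5)*(-2 - (5 + 5)))*60)*93 = ((3*10*(-2 - 1*10))*60)*93 = ((3*10*(-2 - 10))*60)*93 = ((3*10*(-12))*60)*93 = -360*60*93 = -21600*93 = -2008800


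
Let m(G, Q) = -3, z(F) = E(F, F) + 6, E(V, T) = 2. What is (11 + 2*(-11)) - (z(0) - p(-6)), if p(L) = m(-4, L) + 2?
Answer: -20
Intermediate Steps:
z(F) = 8 (z(F) = 2 + 6 = 8)
p(L) = -1 (p(L) = -3 + 2 = -1)
(11 + 2*(-11)) - (z(0) - p(-6)) = (11 + 2*(-11)) - (8 - 1*(-1)) = (11 - 22) - (8 + 1) = -11 - 1*9 = -11 - 9 = -20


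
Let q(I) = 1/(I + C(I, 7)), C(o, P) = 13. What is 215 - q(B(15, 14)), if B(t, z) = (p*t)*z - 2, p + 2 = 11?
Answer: 408714/1901 ≈ 215.00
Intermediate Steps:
p = 9 (p = -2 + 11 = 9)
B(t, z) = -2 + 9*t*z (B(t, z) = (9*t)*z - 2 = 9*t*z - 2 = -2 + 9*t*z)
q(I) = 1/(13 + I) (q(I) = 1/(I + 13) = 1/(13 + I))
215 - q(B(15, 14)) = 215 - 1/(13 + (-2 + 9*15*14)) = 215 - 1/(13 + (-2 + 1890)) = 215 - 1/(13 + 1888) = 215 - 1/1901 = 408714/1901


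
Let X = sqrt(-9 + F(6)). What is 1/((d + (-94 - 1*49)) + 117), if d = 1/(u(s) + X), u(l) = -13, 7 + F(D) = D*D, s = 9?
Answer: -3887/101401 + 2*sqrt(5)/101401 ≈ -0.038289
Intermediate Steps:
F(D) = -7 + D**2 (F(D) = -7 + D*D = -7 + D**2)
X = 2*sqrt(5) (X = sqrt(-9 + (-7 + 6**2)) = sqrt(-9 + (-7 + 36)) = sqrt(-9 + 29) = sqrt(20) = 2*sqrt(5) ≈ 4.4721)
d = 1/(-13 + 2*sqrt(5)) ≈ -0.11726
1/((d + (-94 - 1*49)) + 117) = 1/(((-13/149 - 2*sqrt(5)/149) + (-94 - 1*49)) + 117) = 1/(((-13/149 - 2*sqrt(5)/149) + (-94 - 49)) + 117) = 1/(((-13/149 - 2*sqrt(5)/149) - 143) + 117) = 1/((-21320/149 - 2*sqrt(5)/149) + 117) = 1/(-3887/149 - 2*sqrt(5)/149)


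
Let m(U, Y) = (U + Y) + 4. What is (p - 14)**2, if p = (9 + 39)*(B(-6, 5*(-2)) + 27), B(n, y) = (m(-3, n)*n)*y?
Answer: 172081924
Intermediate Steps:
m(U, Y) = 4 + U + Y
B(n, y) = n*y*(1 + n) (B(n, y) = ((4 - 3 + n)*n)*y = ((1 + n)*n)*y = (n*(1 + n))*y = n*y*(1 + n))
p = -13104 (p = (9 + 39)*(-6*5*(-2)*(1 - 6) + 27) = 48*(-6*(-10)*(-5) + 27) = 48*(-300 + 27) = 48*(-273) = -13104)
(p - 14)**2 = (-13104 - 14)**2 = (-13118)**2 = 172081924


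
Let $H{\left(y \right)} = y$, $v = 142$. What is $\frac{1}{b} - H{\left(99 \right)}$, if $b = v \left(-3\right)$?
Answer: $- \frac{42175}{426} \approx -99.002$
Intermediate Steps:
$b = -426$ ($b = 142 \left(-3\right) = -426$)
$\frac{1}{b} - H{\left(99 \right)} = \frac{1}{-426} - 99 = - \frac{1}{426} - 99 = - \frac{42175}{426}$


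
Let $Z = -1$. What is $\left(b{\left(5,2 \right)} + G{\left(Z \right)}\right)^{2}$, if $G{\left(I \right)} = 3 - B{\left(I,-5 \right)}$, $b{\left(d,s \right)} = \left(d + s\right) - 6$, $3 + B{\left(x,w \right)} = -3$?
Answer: $100$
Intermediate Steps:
$B{\left(x,w \right)} = -6$ ($B{\left(x,w \right)} = -3 - 3 = -6$)
$b{\left(d,s \right)} = -6 + d + s$
$G{\left(I \right)} = 9$ ($G{\left(I \right)} = 3 - -6 = 3 + 6 = 9$)
$\left(b{\left(5,2 \right)} + G{\left(Z \right)}\right)^{2} = \left(\left(-6 + 5 + 2\right) + 9\right)^{2} = \left(1 + 9\right)^{2} = 10^{2} = 100$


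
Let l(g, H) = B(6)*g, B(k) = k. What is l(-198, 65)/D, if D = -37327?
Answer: 1188/37327 ≈ 0.031827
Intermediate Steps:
l(g, H) = 6*g
l(-198, 65)/D = (6*(-198))/(-37327) = -1188*(-1/37327) = 1188/37327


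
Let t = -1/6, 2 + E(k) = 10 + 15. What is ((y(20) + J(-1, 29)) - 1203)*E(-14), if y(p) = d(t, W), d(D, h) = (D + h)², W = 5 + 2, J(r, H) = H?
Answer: -933409/36 ≈ -25928.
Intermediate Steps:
E(k) = 23 (E(k) = -2 + (10 + 15) = -2 + 25 = 23)
t = -⅙ (t = -1*⅙ = -⅙ ≈ -0.16667)
W = 7
y(p) = 1681/36 (y(p) = (-⅙ + 7)² = (41/6)² = 1681/36)
((y(20) + J(-1, 29)) - 1203)*E(-14) = ((1681/36 + 29) - 1203)*23 = (2725/36 - 1203)*23 = -40583/36*23 = -933409/36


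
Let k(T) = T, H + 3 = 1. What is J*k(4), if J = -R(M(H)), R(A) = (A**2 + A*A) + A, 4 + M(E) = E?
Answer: -264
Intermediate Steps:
H = -2 (H = -3 + 1 = -2)
M(E) = -4 + E
R(A) = A + 2*A**2 (R(A) = (A**2 + A**2) + A = 2*A**2 + A = A + 2*A**2)
J = -66 (J = -(-4 - 2)*(1 + 2*(-4 - 2)) = -(-6)*(1 + 2*(-6)) = -(-6)*(1 - 12) = -(-6)*(-11) = -1*66 = -66)
J*k(4) = -66*4 = -264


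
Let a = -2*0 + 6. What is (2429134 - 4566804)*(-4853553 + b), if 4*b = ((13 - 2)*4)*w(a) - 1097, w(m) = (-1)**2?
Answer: 20751714766275/2 ≈ 1.0376e+13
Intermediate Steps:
a = 6 (a = 0 + 6 = 6)
w(m) = 1
b = -1053/4 (b = (((13 - 2)*4)*1 - 1097)/4 = ((11*4)*1 - 1097)/4 = (44*1 - 1097)/4 = (44 - 1097)/4 = (1/4)*(-1053) = -1053/4 ≈ -263.25)
(2429134 - 4566804)*(-4853553 + b) = (2429134 - 4566804)*(-4853553 - 1053/4) = -2137670*(-19415265/4) = 20751714766275/2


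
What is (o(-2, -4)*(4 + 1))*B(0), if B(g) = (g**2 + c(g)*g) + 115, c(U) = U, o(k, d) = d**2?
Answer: 9200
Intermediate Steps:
B(g) = 115 + 2*g**2 (B(g) = (g**2 + g*g) + 115 = (g**2 + g**2) + 115 = 2*g**2 + 115 = 115 + 2*g**2)
(o(-2, -4)*(4 + 1))*B(0) = ((-4)**2*(4 + 1))*(115 + 2*0**2) = (16*5)*(115 + 2*0) = 80*(115 + 0) = 80*115 = 9200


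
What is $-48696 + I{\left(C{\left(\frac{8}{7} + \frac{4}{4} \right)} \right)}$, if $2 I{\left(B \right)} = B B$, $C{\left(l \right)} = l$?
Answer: $- \frac{4771983}{98} \approx -48694.0$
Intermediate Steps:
$I{\left(B \right)} = \frac{B^{2}}{2}$ ($I{\left(B \right)} = \frac{B B}{2} = \frac{B^{2}}{2}$)
$-48696 + I{\left(C{\left(\frac{8}{7} + \frac{4}{4} \right)} \right)} = -48696 + \frac{\left(\frac{8}{7} + \frac{4}{4}\right)^{2}}{2} = -48696 + \frac{\left(8 \cdot \frac{1}{7} + 4 \cdot \frac{1}{4}\right)^{2}}{2} = -48696 + \frac{\left(\frac{8}{7} + 1\right)^{2}}{2} = -48696 + \frac{\left(\frac{15}{7}\right)^{2}}{2} = -48696 + \frac{1}{2} \cdot \frac{225}{49} = -48696 + \frac{225}{98} = - \frac{4771983}{98}$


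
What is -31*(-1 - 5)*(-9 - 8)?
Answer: -3162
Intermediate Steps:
-31*(-1 - 5)*(-9 - 8) = -(-186)*(-17) = -31*102 = -3162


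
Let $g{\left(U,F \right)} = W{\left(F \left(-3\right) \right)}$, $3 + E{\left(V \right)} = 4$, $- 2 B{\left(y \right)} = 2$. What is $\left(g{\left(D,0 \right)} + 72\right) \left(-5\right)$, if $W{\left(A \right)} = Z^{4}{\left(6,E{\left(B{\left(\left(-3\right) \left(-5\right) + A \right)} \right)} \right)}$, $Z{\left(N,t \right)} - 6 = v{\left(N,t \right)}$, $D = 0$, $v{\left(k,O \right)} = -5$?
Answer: $-365$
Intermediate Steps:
$B{\left(y \right)} = -1$ ($B{\left(y \right)} = \left(- \frac{1}{2}\right) 2 = -1$)
$E{\left(V \right)} = 1$ ($E{\left(V \right)} = -3 + 4 = 1$)
$Z{\left(N,t \right)} = 1$ ($Z{\left(N,t \right)} = 6 - 5 = 1$)
$W{\left(A \right)} = 1$ ($W{\left(A \right)} = 1^{4} = 1$)
$g{\left(U,F \right)} = 1$
$\left(g{\left(D,0 \right)} + 72\right) \left(-5\right) = \left(1 + 72\right) \left(-5\right) = 73 \left(-5\right) = -365$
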